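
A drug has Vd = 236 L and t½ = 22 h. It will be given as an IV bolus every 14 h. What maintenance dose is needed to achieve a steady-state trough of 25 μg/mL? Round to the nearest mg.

3271 mg

τ/t½ = 14/22 ≈ 0.63636, so f = (1/2)^(14/22) ≈ 0.643332.
Cmin,ss = (D/Vd)·f/(1−f), so D = Cmin,ss·Vd·(1−f)/f.
D = 25 × 236 × (1−f)/f ≈ 25 × 236 × 0.55441 ≈ 3271.02 mg.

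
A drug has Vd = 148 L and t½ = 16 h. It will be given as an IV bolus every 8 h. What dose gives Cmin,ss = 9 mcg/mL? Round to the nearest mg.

552 mg

τ/t½ = 8/16 ≈ 0.5, so f = (1/2)^(8/16) ≈ 0.707107.
Cmin,ss = (D/Vd)·f/(1−f), so D = Cmin,ss·Vd·(1−f)/f.
D = 9 × 148 × (1−f)/f ≈ 9 × 148 × 0.41421 ≈ 551.73 mg.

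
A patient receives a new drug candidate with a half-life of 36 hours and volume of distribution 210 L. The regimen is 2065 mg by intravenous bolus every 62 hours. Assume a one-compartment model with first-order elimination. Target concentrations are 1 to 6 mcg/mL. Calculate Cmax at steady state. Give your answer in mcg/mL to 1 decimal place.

14.1 mcg/mL

k = ln2/t½ = ln2/36 ≈ 0.019254 h⁻¹; fraction remaining f = e^(−kτ) = e^(−0.019254×62) ≈ 0.3031.
Accumulation ratio R = 1/(1 − f) ≈ 1/0.6969 ≈ 1.4349.
Single-dose peak C₀ = D/Vd = 2065/210 ≈ 9.833 mcg/mL.
Steady-state peak Cmax,ss = C₀·R ≈ 9.833 × 1.4349 ≈ 14.109 mcg/mL.
Peak 14.1 mcg/mL vs MTC 6 mcg/mL: exceeds toxic threshold.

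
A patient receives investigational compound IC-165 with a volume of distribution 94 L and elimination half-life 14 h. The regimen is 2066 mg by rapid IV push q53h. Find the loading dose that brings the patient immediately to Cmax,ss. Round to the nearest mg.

f = (1/2)^(53/14) ≈ 0.072508; accumulation ratio R = 1/(1−f) ≈ 1.07818.
Loading dose to hit Cmax,ss on first dose: D_load = D_maint·R ≈ 2066 × 1.07818 ≈ 2227.52 mg.

2228 mg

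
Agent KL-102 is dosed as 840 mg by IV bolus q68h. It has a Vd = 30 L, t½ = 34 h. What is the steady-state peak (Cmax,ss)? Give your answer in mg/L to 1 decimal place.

37.3 mg/L

τ = 68 h = 2 half-lives, so f = (1/2)^2 = 0.25.
Accumulation ratio R = 1/(1 − f) = 1/0.75 = 4/3.
Single-dose peak C₀ = D/Vd = 840/30 = 28 mg/L.
Steady-state peak Cmax,ss = C₀·R = 28 × 4/3 ≈ 37.333 mg/L.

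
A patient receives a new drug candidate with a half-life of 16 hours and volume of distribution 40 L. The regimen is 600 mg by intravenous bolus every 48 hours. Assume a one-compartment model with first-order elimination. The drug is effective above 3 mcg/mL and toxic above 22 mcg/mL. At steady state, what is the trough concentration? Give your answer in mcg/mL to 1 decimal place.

The dosing interval is 3 half-lives, so f = 2^(−3) = 0.125.
Accumulation ratio R = 1/(1 − f) = 1/0.875 = 8/7.
Single-dose peak C₀ = D/Vd = 600/40 = 15 mcg/mL.
Steady-state peak Cmax,ss = C₀·R = 15 × 8/7 ≈ 17.143 mcg/mL.
Steady-state trough Cmin,ss = Cmax,ss·f ≈ 17.143 × 0.125 ≈ 2.143 mcg/mL.
Trough 2.1 mcg/mL vs MEC 3 mcg/mL: subtherapeutic.

2.1 mcg/mL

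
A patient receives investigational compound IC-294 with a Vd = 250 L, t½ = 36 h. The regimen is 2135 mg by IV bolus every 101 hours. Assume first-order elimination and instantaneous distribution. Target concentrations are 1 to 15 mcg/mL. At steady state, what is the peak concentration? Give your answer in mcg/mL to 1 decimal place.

k = ln2/t½ = ln2/36 ≈ 0.019254 h⁻¹; fraction remaining f = e^(−kτ) = e^(−0.019254×101) ≈ 0.1430.
At steady state, accumulation factor R = 1/(1 − e^(−kτ)) ≈ 1.1669.
Single-dose peak C₀ = D/Vd = 2135/250 ≈ 8.540 mcg/mL.
Steady-state peak Cmax,ss = C₀·R ≈ 8.540 × 1.1669 ≈ 9.965 mcg/mL.
Peak 10.0 mcg/mL vs MTC 15 mcg/mL: below toxic threshold.

10.0 mcg/mL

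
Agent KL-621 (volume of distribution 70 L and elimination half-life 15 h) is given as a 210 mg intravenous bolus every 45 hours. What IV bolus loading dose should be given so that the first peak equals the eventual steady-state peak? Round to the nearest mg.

f = (1/2)^(45/15) ≈ 0.125000; accumulation ratio R = 1/(1−f) ≈ 1.14286.
Loading dose to hit Cmax,ss on first dose: D_load = D_maint·R ≈ 210 × 1.14286 ≈ 240.00 mg.

240 mg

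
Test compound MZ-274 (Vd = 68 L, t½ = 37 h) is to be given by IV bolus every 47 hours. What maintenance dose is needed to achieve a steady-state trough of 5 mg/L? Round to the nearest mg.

τ/t½ = 47/37 ≈ 1.2703, so f = (1/2)^(47/37) ≈ 0.414582.
Cmin,ss = (D/Vd)·f/(1−f), so D = Cmin,ss·Vd·(1−f)/f.
D = 5 × 68 × (1−f)/f ≈ 5 × 68 × 1.41207 ≈ 480.10 mg.

480 mg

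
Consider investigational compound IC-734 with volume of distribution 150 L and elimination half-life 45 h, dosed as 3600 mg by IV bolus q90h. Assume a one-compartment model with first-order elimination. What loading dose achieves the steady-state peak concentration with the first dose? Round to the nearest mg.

f = (1/2)^(90/45) ≈ 0.250000; accumulation ratio R = 1/(1−f) ≈ 1.33333.
Loading dose to hit Cmax,ss on first dose: D_load = D_maint·R ≈ 3600 × 1.33333 ≈ 4799.99 mg.

4800 mg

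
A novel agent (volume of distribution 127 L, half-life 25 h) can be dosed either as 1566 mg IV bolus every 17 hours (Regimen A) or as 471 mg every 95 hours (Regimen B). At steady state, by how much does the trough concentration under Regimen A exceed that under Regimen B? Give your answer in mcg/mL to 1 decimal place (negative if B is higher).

Regimen A: f = (1/2)^(17/25) ≈ 0.6242; Cmin,ss = (1566/127)·f/(1−f) ≈ 20.481 mcg/mL.
Regimen B: f = (1/2)^(95/25) ≈ 0.0718; Cmin,ss = (471/127)·f/(1−f) ≈ 0.287 mcg/mL.
Difference ≈ 20.481 − 0.287 ≈ 20.194 mcg/mL.

20.2 mcg/mL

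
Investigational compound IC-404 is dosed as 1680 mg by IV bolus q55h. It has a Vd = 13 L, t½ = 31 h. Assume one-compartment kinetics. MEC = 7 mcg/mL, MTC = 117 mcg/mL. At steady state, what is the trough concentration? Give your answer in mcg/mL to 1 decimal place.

53.4 mcg/mL

τ/t½ = 55/31 ≈ 1.7742, so fraction remaining f = (1/2)^(55/31) ≈ 0.2924.
Accumulation ratio R = 1/(1 − f) ≈ 1/0.7076 ≈ 1.4132.
Single-dose peak C₀ = D/Vd = 1680/13 ≈ 129.231 mcg/mL.
Steady-state peak Cmax,ss = C₀·R ≈ 129.231 × 1.4132 ≈ 182.629 mcg/mL.
One interval later, Cmin,ss = Cmax,ss·e^(−kτ) ≈ 182.629 × 0.2924 ≈ 53.401 mcg/mL.
Trough 53.4 mcg/mL vs MEC 7 mcg/mL: adequate.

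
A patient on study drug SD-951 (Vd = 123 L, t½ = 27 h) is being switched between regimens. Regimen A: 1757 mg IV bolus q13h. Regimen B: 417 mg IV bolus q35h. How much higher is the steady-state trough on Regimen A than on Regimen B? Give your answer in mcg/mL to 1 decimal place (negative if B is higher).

Regimen A: f = (1/2)^(13/27) ≈ 0.7162; Cmin,ss = (1757/123)·f/(1−f) ≈ 36.049 mcg/mL.
Regimen B: f = (1/2)^(35/27) ≈ 0.4072; Cmin,ss = (417/123)·f/(1−f) ≈ 2.329 mcg/mL.
Difference ≈ 36.049 − 2.329 ≈ 33.720 mcg/mL.

33.7 mcg/mL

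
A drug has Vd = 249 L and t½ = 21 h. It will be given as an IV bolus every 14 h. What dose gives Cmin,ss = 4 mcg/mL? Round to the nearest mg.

τ/t½ = 14/21 ≈ 0.66667, so f = (1/2)^(14/21) ≈ 0.629961.
Cmin,ss = (D/Vd)·f/(1−f), so D = Cmin,ss·Vd·(1−f)/f.
D = 4 × 249 × (1−f)/f ≈ 4 × 249 × 0.58740 ≈ 585.05 mg.

585 mg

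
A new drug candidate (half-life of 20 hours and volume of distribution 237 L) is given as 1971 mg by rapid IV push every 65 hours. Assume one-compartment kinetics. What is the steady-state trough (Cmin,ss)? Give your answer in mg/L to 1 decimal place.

Over one 65-h interval, 65/20 ≈ 3.25 half-lives elapse, leaving f ≈ 0.1051 of each dose.
Single-dose peak C₀ = D/Vd = 1971/237 ≈ 8.316 mg/L.
Steady-state trough Cmin,ss = C₀·f/(1−f) ≈ 8.316 × 0.1051/0.8949 ≈ 0.977 mg/L.

1.0 mg/L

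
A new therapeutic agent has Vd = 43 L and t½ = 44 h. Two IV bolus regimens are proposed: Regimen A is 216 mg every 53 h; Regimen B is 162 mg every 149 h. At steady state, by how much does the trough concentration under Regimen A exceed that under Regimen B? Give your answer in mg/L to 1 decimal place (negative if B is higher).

Regimen A: f = (1/2)^(53/44) ≈ 0.4339; Cmin,ss = (216/43)·f/(1−f) ≈ 3.850 mg/L.
Regimen B: f = (1/2)^(149/44) ≈ 0.0956; Cmin,ss = (162/43)·f/(1−f) ≈ 0.398 mg/L.
Difference ≈ 3.850 − 0.398 ≈ 3.452 mg/L.

3.5 mg/L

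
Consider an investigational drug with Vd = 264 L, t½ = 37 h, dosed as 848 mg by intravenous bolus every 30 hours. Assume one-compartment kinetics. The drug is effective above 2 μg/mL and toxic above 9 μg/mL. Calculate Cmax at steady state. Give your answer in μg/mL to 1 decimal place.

Over one 30-h interval, 30/37 ≈ 0.81081 half-lives elapse, leaving f ≈ 0.5701 of each dose.
Accumulation ratio R = 1/(1 − f) ≈ 1/0.4299 ≈ 2.3261.
Each bolus raises the concentration by D/Vd = 848/264 ≈ 3.212 μg/mL.
Steady-state peak Cmax,ss = C₀·R ≈ 3.212 × 2.3261 ≈ 7.471 μg/mL.
Peak 7.5 μg/mL vs MTC 9 μg/mL: below toxic threshold.

7.5 μg/mL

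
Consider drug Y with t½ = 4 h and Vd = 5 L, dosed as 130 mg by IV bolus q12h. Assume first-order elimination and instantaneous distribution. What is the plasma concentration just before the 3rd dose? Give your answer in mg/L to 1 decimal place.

f = (1/2)^(τ/t½) = (1/2)^(12/4) ≈ 0.1250.
C₀ = D/Vd = 130/5 ≈ 26.000 mg/L.
Before the 3rd dose, 2 doses have been given. Superposition: Cmin = C₀·(f + f²).
≈ 26.000 × (0.1250 + 0.0156) ≈ 26.000 × 0.1406 ≈ 3.656 mg/L.

3.7 mg/L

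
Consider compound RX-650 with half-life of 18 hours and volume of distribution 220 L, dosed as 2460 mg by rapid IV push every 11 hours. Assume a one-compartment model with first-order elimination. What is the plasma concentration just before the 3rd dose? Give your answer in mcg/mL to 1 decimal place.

f = (1/2)^(τ/t½) = (1/2)^(11/18) ≈ 0.6547.
C₀ = D/Vd = 2460/220 ≈ 11.182 mcg/mL.
Before the 3rd dose, 2 doses have been given. Superposition: Cmin = C₀·(f + f²).
≈ 11.182 × (0.6547 + 0.4286) ≈ 11.182 × 1.0833 ≈ 12.113 mcg/mL.

12.1 mcg/mL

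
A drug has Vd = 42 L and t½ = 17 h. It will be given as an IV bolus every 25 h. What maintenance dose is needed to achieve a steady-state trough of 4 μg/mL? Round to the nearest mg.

298 mg

τ/t½ = 25/17 ≈ 1.4706, so f = (1/2)^(25/17) ≈ 0.360835.
Cmin,ss = (D/Vd)·f/(1−f), so D = Cmin,ss·Vd·(1−f)/f.
D = 4 × 42 × (1−f)/f ≈ 4 × 42 × 1.77135 ≈ 297.59 mg.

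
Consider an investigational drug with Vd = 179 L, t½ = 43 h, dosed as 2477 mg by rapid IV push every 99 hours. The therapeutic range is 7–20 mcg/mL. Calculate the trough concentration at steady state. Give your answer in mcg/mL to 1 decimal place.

3.5 mcg/mL

Over one 99-h interval, 99/43 ≈ 2.3023 half-lives elapse, leaving f ≈ 0.2027 of each dose.
Accumulation ratio R = 1/(1 − f) ≈ 1/0.7973 ≈ 1.2542.
Each bolus raises the concentration by D/Vd = 2477/179 ≈ 13.838 mcg/mL.
Cmax,ss = C₀/(1 − f) ≈ 13.838/0.7973 ≈ 17.356 mcg/mL.
One interval later, Cmin,ss = Cmax,ss·e^(−kτ) ≈ 17.356 × 0.2027 ≈ 3.518 mcg/mL.
Trough 3.5 mcg/mL vs MEC 7 mcg/mL: subtherapeutic.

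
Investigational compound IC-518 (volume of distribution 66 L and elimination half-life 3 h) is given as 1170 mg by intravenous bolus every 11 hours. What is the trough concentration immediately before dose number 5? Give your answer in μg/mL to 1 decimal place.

f = (1/2)^(τ/t½) = (1/2)^(11/3) ≈ 0.0787.
C₀ = D/Vd = 1170/66 ≈ 17.727 μg/mL.
Before the 5th dose, 4 doses have been given. Superposition: Cmin = C₀·(f + f² + … + f^4).
≈ 17.727 × (0.0787 + 0.0062 + 0.0005 + 0.0000) ≈ 17.727 × 0.0854 ≈ 1.514 μg/mL.

1.5 μg/mL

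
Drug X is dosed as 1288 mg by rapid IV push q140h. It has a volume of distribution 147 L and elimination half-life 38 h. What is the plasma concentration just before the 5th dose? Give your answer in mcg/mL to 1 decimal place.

0.7 mcg/mL

f = (1/2)^(τ/t½) = (1/2)^(140/38) ≈ 0.0778.
C₀ = D/Vd = 1288/147 ≈ 8.762 mcg/mL.
Before the 5th dose, 4 doses have been given. Superposition: Cmin = C₀·(f + f² + … + f^4).
≈ 8.762 × (0.0778 + 0.0061 + 0.0005 + 0.0000) ≈ 8.762 × 0.0844 ≈ 0.740 mcg/mL.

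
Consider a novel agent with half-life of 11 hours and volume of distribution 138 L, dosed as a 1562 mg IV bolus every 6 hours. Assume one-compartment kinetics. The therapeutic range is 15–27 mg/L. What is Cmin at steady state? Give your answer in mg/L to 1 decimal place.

Over one 6-h interval, 6/11 ≈ 0.54545 half-lives elapse, leaving f ≈ 0.6852 of each dose.
Accumulation ratio R = 1/(1 − f) ≈ 1/0.3148 ≈ 3.1766.
Single-dose peak C₀ = D/Vd = 1562/138 ≈ 11.319 mg/L.
Cmax,ss = C₀/(1 − f) ≈ 11.319/0.3148 ≈ 35.956 mg/L.
Steady-state trough Cmin,ss = Cmax,ss·f ≈ 35.956 × 0.6852 ≈ 24.637 mg/L.
Trough 24.6 mg/L vs MEC 15 mg/L: adequate.

24.6 mg/L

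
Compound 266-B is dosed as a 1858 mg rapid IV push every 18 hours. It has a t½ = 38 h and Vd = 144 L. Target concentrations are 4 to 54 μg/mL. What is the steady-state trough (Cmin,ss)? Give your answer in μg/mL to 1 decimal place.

Over one 18-h interval, 18/38 ≈ 0.47368 half-lives elapse, leaving f ≈ 0.7201 of each dose.
At steady state, accumulation factor R = 1/(1 − e^(−kτ)) ≈ 3.5727.
Single-dose peak C₀ = D/Vd = 1858/144 ≈ 12.903 μg/mL.
Steady-state peak Cmax,ss = C₀·R ≈ 12.903 × 3.5727 ≈ 46.099 μg/mL.
Steady-state trough Cmin,ss = Cmax,ss·f ≈ 46.099 × 0.7201 ≈ 33.196 μg/mL.
Trough 33.2 μg/mL vs MEC 4 μg/mL: adequate.

33.2 μg/mL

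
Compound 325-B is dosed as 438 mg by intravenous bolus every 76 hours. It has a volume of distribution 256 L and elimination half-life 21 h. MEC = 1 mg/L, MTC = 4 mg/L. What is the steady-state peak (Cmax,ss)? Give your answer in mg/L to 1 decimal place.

τ/t½ = 76/21 ≈ 3.619, so fraction remaining f = (1/2)^(76/21) ≈ 0.0814.
At steady state, accumulation factor R = 1/(1 − e^(−kτ)) ≈ 1.0886.
Each bolus raises the concentration by D/Vd = 438/256 ≈ 1.711 mg/L.
Steady-state peak Cmax,ss = C₀·R ≈ 1.711 × 1.0886 ≈ 1.863 mg/L.
Peak 1.9 mg/L vs MTC 4 mg/L: below toxic threshold.

1.9 mg/L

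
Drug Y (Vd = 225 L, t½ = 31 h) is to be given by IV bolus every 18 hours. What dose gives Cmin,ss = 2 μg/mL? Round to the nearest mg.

223 mg

τ/t½ = 18/31 ≈ 0.58065, so f = (1/2)^(18/31) ≈ 0.668665.
Cmin,ss = (D/Vd)·f/(1−f), so D = Cmin,ss·Vd·(1−f)/f.
D = 2 × 225 × (1−f)/f ≈ 2 × 225 × 0.49552 ≈ 222.98 mg.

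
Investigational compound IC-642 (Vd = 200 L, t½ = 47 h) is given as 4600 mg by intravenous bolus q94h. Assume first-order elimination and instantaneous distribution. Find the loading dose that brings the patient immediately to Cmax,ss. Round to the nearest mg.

6133 mg

f = (1/2)^(94/47) ≈ 0.250000; accumulation ratio R = 1/(1−f) ≈ 1.33333.
Loading dose to hit Cmax,ss on first dose: D_load = D_maint·R ≈ 4600 × 1.33333 ≈ 6133.32 mg.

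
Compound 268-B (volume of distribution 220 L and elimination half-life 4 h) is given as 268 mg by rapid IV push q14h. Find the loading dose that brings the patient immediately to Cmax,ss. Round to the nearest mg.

294 mg

f = (1/2)^(14/4) ≈ 0.088388; accumulation ratio R = 1/(1−f) ≈ 1.09696.
Loading dose to hit Cmax,ss on first dose: D_load = D_maint·R ≈ 268 × 1.09696 ≈ 293.99 mg.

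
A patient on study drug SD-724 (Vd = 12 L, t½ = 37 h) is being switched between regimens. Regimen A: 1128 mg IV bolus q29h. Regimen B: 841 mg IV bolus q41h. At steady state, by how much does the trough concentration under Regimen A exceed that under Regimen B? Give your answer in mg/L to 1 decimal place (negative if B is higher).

Regimen A: f = (1/2)^(29/37) ≈ 0.5808; Cmin,ss = (1128/12)·f/(1−f) ≈ 130.237 mg/L.
Regimen B: f = (1/2)^(41/37) ≈ 0.4639; Cmin,ss = (841/12)·f/(1−f) ≈ 60.645 mg/L.
Difference ≈ 130.237 − 60.645 ≈ 69.592 mg/L.

69.6 mg/L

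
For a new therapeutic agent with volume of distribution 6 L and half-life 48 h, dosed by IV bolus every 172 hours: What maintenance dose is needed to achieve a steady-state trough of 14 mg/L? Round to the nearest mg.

923 mg

τ/t½ = 172/48 ≈ 3.5833, so f = (1/2)^(172/48) ≈ 0.083427.
Cmin,ss = (D/Vd)·f/(1−f), so D = Cmin,ss·Vd·(1−f)/f.
D = 14 × 6 × (1−f)/f ≈ 14 × 6 × 10.98653 ≈ 922.87 mg.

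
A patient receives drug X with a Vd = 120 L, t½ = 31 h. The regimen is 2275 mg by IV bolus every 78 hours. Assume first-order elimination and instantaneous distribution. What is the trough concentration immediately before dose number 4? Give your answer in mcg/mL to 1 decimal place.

f = (1/2)^(τ/t½) = (1/2)^(78/31) ≈ 0.1748.
C₀ = D/Vd = 2275/120 ≈ 18.958 mcg/mL.
Before the 4th dose, 3 doses have been given. Superposition: Cmin = C₀·(f + f² + … + f^3).
≈ 18.958 × (0.1748 + 0.0306 + 0.0053) ≈ 18.958 × 0.2107 ≈ 3.994 mcg/mL.

4.0 mcg/mL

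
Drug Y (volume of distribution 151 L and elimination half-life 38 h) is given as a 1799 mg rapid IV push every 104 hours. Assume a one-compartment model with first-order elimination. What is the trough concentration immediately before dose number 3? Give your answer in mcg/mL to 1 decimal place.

f = (1/2)^(τ/t½) = (1/2)^(104/38) ≈ 0.1500.
C₀ = D/Vd = 1799/151 ≈ 11.914 mcg/mL.
Before the 3rd dose, 2 doses have been given. Superposition: Cmin = C₀·(f + f²).
≈ 11.914 × (0.1500 + 0.0225) ≈ 11.914 × 0.1725 ≈ 2.055 mcg/mL.

2.1 mcg/mL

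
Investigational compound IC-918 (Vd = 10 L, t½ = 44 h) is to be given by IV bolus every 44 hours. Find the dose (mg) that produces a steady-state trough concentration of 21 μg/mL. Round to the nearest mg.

210 mg

τ/t½ = 44/44 ≈ 1, so f = (1/2)^(44/44) ≈ 0.500000.
Cmin,ss = (D/Vd)·f/(1−f), so D = Cmin,ss·Vd·(1−f)/f.
D = 21 × 10 × (1−f)/f ≈ 21 × 10 × 1.00000 ≈ 210.00 mg.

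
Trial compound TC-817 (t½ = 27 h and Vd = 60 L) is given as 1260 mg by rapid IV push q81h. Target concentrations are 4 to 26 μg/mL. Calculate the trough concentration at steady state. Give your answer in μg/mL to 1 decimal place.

The dosing interval is 3 half-lives, so f = 2^(−3) = 0.125.
At steady state, R = 1/(1 − 0.125) = 8/7.
Single-dose peak C₀ = D/Vd = 1260/60 = 21 μg/mL.
Steady-state peak Cmax,ss = C₀·R = 21 × 8/7 ≈ 24.000 μg/mL.
Steady-state trough Cmin,ss = Cmax,ss·f ≈ 24.000 × 0.125 ≈ 3.000 μg/mL.
Trough 3.0 μg/mL vs MEC 4 μg/mL: subtherapeutic.

3.0 μg/mL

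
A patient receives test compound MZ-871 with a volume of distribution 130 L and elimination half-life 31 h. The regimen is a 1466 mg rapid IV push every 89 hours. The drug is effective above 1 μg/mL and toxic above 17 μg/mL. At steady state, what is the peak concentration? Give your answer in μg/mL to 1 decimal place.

13.1 μg/mL

Over one 89-h interval, 89/31 ≈ 2.871 half-lives elapse, leaving f ≈ 0.1367 of each dose.
At steady state, accumulation factor R = 1/(1 − e^(−kτ)) ≈ 1.1583.
Each bolus raises the concentration by D/Vd = 1466/130 ≈ 11.277 μg/mL.
Cmax,ss = C₀/(1 − f) ≈ 11.277/0.8633 ≈ 13.063 μg/mL.
Peak 13.1 μg/mL vs MTC 17 μg/mL: below toxic threshold.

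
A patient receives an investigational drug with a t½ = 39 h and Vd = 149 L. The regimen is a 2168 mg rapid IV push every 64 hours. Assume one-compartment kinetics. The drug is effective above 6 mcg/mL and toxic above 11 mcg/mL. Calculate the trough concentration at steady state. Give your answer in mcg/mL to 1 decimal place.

6.9 mcg/mL

Over one 64-h interval, 64/39 ≈ 1.641 half-lives elapse, leaving f ≈ 0.3206 of each dose.
At steady state, accumulation factor R = 1/(1 − e^(−kτ)) ≈ 1.4719.
Each bolus raises the concentration by D/Vd = 2168/149 ≈ 14.550 mcg/mL.
Steady-state peak Cmax,ss = C₀·R ≈ 14.550 × 1.4719 ≈ 21.416 mcg/mL.
One interval later, Cmin,ss = Cmax,ss·e^(−kτ) ≈ 21.416 × 0.3206 ≈ 6.866 mcg/mL.
Trough 6.9 mcg/mL vs MEC 6 mcg/mL: adequate.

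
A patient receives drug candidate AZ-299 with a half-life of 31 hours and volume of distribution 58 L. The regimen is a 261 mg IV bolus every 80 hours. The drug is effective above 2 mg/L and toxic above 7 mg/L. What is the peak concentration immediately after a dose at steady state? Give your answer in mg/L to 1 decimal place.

5.4 mg/L

k = ln2/t½ = ln2/31 ≈ 0.022360 h⁻¹; fraction remaining f = e^(−kτ) = e^(−0.022360×80) ≈ 0.1672.
At steady state, accumulation factor R = 1/(1 − e^(−kτ)) ≈ 1.2008.
Single-dose peak C₀ = D/Vd = 261/58 ≈ 4.500 mg/L.
Steady-state peak Cmax,ss = C₀·R ≈ 4.500 × 1.2008 ≈ 5.404 mg/L.
Peak 5.4 mg/L vs MTC 7 mg/L: below toxic threshold.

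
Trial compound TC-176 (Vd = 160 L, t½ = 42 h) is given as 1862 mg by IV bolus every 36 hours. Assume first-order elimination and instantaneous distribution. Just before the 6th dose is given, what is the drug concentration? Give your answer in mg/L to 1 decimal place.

f = (1/2)^(τ/t½) = (1/2)^(36/42) ≈ 0.5520.
C₀ = D/Vd = 1862/160 ≈ 11.637 mg/L.
Before the 6th dose, 5 doses have been given. Superposition: Cmin = C₀·(f + f² + … + f^5).
≈ 11.637 × (0.5520 + 0.3047 + 0.1682 + 0.0928 + 0.0513) ≈ 11.637 × 1.1690 ≈ 13.604 mg/L.

13.6 mg/L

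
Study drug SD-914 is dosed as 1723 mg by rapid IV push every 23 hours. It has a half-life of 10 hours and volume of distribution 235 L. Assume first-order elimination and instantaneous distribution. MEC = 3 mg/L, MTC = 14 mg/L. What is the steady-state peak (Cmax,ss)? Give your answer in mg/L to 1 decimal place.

τ/t½ = 23/10 ≈ 2.3, so fraction remaining f = (1/2)^(23/10) ≈ 0.2031.
Accumulation ratio R = 1/(1 − f) ≈ 1/0.7969 ≈ 1.2549.
Single-dose peak C₀ = D/Vd = 1723/235 ≈ 7.332 mg/L.
Cmax,ss = C₀/(1 − f) ≈ 7.332/0.7969 ≈ 9.201 mg/L.
Peak 9.2 mg/L vs MTC 14 mg/L: below toxic threshold.

9.2 mg/L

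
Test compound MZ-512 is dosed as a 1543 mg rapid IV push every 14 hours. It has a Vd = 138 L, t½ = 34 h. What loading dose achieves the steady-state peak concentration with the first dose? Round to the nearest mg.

6214 mg

f = (1/2)^(14/34) ≈ 0.751703; accumulation ratio R = 1/(1−f) ≈ 4.02743.
Loading dose to hit Cmax,ss on first dose: D_load = D_maint·R ≈ 1543 × 4.02743 ≈ 6214.32 mg.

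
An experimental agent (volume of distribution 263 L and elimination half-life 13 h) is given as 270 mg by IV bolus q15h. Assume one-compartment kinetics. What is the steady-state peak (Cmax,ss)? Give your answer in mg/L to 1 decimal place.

τ/t½ = 15/13 ≈ 1.1538, so fraction remaining f = (1/2)^(15/13) ≈ 0.4494.
Accumulation ratio R = 1/(1 − f) ≈ 1/0.5506 ≈ 1.8162.
Single-dose peak C₀ = D/Vd = 270/263 ≈ 1.027 mg/L.
Cmax,ss = C₀/(1 − f) ≈ 1.027/0.5506 ≈ 1.865 mg/L.

1.9 mg/L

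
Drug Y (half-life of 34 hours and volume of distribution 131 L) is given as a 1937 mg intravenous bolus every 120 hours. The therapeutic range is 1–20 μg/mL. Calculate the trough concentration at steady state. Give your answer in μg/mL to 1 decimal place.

1.4 μg/mL

k = ln2/t½ = ln2/34 ≈ 0.020387 h⁻¹; fraction remaining f = e^(−kτ) = e^(−0.020387×120) ≈ 0.0866.
Each bolus raises the concentration by D/Vd = 1937/131 ≈ 14.786 μg/mL.
Steady-state trough Cmin,ss = C₀·f/(1−f) ≈ 14.786 × 0.0866/0.9134 ≈ 1.402 μg/mL.
Trough 1.4 μg/mL vs MEC 1 μg/mL: adequate.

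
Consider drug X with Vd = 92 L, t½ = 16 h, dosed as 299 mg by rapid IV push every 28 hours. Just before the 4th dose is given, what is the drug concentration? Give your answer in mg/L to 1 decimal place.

f = (1/2)^(τ/t½) = (1/2)^(28/16) ≈ 0.2973.
C₀ = D/Vd = 299/92 ≈ 3.250 mg/L.
Before the 4th dose, 3 doses have been given. Superposition: Cmin = C₀·(f + f² + … + f^3).
≈ 3.250 × (0.2973 + 0.0884 + 0.0263) ≈ 3.250 × 0.4120 ≈ 1.339 mg/L.

1.3 mg/L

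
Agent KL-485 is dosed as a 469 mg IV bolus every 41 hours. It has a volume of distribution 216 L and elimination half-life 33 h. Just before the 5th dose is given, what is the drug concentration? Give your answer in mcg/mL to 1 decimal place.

1.5 mcg/mL

f = (1/2)^(τ/t½) = (1/2)^(41/33) ≈ 0.4227.
C₀ = D/Vd = 469/216 ≈ 2.171 mcg/mL.
Before the 5th dose, 4 doses have been given. Superposition: Cmin = C₀·(f + f² + … + f^4).
≈ 2.171 × (0.4227 + 0.1787 + 0.0755 + 0.0319) ≈ 2.171 × 0.7088 ≈ 1.539 mcg/mL.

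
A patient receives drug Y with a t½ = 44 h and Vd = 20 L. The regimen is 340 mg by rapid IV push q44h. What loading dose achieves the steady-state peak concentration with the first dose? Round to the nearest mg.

f = (1/2)^(44/44) ≈ 0.500000; accumulation ratio R = 1/(1−f) ≈ 2.00000.
Loading dose to hit Cmax,ss on first dose: D_load = D_maint·R ≈ 340 × 2.00000 ≈ 680.00 mg.

680 mg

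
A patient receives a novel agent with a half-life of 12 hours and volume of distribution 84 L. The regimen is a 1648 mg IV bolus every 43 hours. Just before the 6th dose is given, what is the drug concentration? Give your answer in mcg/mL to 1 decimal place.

1.8 mcg/mL

f = (1/2)^(τ/t½) = (1/2)^(43/12) ≈ 0.0834.
C₀ = D/Vd = 1648/84 ≈ 19.619 mcg/mL.
Before the 6th dose, 5 doses have been given. Superposition: Cmin = C₀·(f + f² + … + f^5).
≈ 19.619 × (0.0834 + 0.0070 + 0.0006 + 0.0000 + 0.0000) ≈ 19.619 × 0.0910 ≈ 1.785 mcg/mL.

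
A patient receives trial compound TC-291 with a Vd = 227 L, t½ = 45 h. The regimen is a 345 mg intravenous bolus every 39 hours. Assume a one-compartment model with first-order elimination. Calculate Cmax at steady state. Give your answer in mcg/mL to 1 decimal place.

3.4 mcg/mL

Over one 39-h interval, 39/45 ≈ 0.86667 half-lives elapse, leaving f ≈ 0.5484 of each dose.
At steady state, accumulation factor R = 1/(1 − e^(−kτ)) ≈ 2.2143.
Single-dose peak C₀ = D/Vd = 345/227 ≈ 1.520 mcg/mL.
Steady-state peak Cmax,ss = C₀·R ≈ 1.520 × 2.2143 ≈ 3.366 mcg/mL.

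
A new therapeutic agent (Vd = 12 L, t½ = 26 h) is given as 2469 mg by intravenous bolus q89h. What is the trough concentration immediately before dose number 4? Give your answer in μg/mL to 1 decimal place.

21.1 μg/mL

f = (1/2)^(τ/t½) = (1/2)^(89/26) ≈ 0.0932.
C₀ = D/Vd = 2469/12 ≈ 205.750 μg/mL.
Before the 4th dose, 3 doses have been given. Superposition: Cmin = C₀·(f + f² + … + f^3).
≈ 205.750 × (0.0932 + 0.0087 + 0.0008) ≈ 205.750 × 0.1027 ≈ 21.131 μg/mL.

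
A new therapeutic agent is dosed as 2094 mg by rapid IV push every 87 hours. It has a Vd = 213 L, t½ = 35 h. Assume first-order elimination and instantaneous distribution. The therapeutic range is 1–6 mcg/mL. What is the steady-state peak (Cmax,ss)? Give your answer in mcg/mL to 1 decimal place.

k = ln2/t½ = ln2/35 ≈ 0.019804 h⁻¹; fraction remaining f = e^(−kτ) = e^(−0.019804×87) ≈ 0.1785.
At steady state, accumulation factor R = 1/(1 − e^(−kτ)) ≈ 1.2173.
Each bolus raises the concentration by D/Vd = 2094/213 ≈ 9.831 mcg/mL.
Steady-state peak Cmax,ss = C₀·R ≈ 9.831 × 1.2173 ≈ 11.967 mcg/mL.
Peak 12.0 mcg/mL vs MTC 6 mcg/mL: exceeds toxic threshold.

12.0 mcg/mL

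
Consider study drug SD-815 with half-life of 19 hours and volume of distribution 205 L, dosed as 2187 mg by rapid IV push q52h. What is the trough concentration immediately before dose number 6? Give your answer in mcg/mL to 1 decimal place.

f = (1/2)^(τ/t½) = (1/2)^(52/19) ≈ 0.1500.
C₀ = D/Vd = 2187/205 ≈ 10.668 mcg/mL.
Before the 6th dose, 5 doses have been given. Superposition: Cmin = C₀·(f + f² + … + f^5).
≈ 10.668 × (0.1500 + 0.0225 + 0.0034 + 0.0005 + 0.0001) ≈ 10.668 × 0.1765 ≈ 1.883 mcg/mL.

1.9 mcg/mL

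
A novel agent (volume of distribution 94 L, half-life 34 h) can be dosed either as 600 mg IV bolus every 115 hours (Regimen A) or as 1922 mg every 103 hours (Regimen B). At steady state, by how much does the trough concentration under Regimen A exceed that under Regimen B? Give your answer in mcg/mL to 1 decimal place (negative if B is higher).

Regimen A: f = (1/2)^(115/34) ≈ 0.0959; Cmin,ss = (600/94)·f/(1−f) ≈ 0.677 mcg/mL.
Regimen B: f = (1/2)^(103/34) ≈ 0.1225; Cmin,ss = (1922/94)·f/(1−f) ≈ 2.854 mcg/mL.
Difference ≈ 0.677 − 2.854 ≈ -2.177 mcg/mL.

-2.2 mcg/mL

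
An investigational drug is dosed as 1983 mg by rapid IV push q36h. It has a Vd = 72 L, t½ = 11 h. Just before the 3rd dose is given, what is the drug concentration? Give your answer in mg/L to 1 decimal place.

f = (1/2)^(τ/t½) = (1/2)^(36/11) ≈ 0.1035.
C₀ = D/Vd = 1983/72 ≈ 27.542 mg/L.
Before the 3rd dose, 2 doses have been given. Superposition: Cmin = C₀·(f + f²).
≈ 27.542 × (0.1035 + 0.0107) ≈ 27.542 × 0.1142 ≈ 3.145 mg/L.

3.1 mg/L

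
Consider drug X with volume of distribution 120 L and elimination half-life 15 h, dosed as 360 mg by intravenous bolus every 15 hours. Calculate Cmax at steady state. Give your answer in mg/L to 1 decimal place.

The dosing interval is 1 half-life, so f = 2^(−1) = 0.5.
At steady state, R = 1/(1 − 0.5) = 2/1.
Single-dose peak C₀ = D/Vd = 360/120 = 3 mg/L.
Steady-state peak Cmax,ss = C₀·R = 3 × 2/1 ≈ 6.000 mg/L.

6.0 mg/L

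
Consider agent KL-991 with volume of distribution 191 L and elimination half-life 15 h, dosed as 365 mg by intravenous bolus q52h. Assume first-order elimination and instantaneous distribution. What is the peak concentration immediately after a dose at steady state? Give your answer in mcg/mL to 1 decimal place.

2.1 mcg/mL

τ/t½ = 52/15 ≈ 3.4667, so fraction remaining f = (1/2)^(52/15) ≈ 0.0905.
At steady state, accumulation factor R = 1/(1 − e^(−kτ)) ≈ 1.0995.
Each bolus raises the concentration by D/Vd = 365/191 ≈ 1.911 mcg/mL.
Steady-state peak Cmax,ss = C₀·R ≈ 1.911 × 1.0995 ≈ 2.101 mcg/mL.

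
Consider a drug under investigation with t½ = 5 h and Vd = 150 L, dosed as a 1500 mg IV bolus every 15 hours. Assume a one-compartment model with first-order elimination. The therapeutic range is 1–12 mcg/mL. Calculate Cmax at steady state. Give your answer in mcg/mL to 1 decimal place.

11.4 mcg/mL

The dosing interval is 3 half-lives, so f = 2^(−3) = 0.125.
Accumulation ratio R = 1/(1 − f) = 1/0.875 = 8/7.
Single-dose peak C₀ = D/Vd = 1500/150 = 10 mcg/mL.
Steady-state peak Cmax,ss = C₀·R = 10 × 8/7 ≈ 11.429 mcg/mL.
Peak 11.4 mcg/mL vs MTC 12 mcg/mL: below toxic threshold.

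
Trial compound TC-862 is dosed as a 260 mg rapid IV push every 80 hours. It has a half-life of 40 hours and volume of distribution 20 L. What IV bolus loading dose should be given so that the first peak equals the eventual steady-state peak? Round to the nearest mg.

347 mg

f = (1/2)^(80/40) ≈ 0.250000; accumulation ratio R = 1/(1−f) ≈ 1.33333.
Loading dose to hit Cmax,ss on first dose: D_load = D_maint·R ≈ 260 × 1.33333 ≈ 346.67 mg.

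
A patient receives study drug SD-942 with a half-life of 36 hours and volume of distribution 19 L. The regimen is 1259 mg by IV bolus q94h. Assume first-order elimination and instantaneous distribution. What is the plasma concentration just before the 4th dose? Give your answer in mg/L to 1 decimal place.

f = (1/2)^(τ/t½) = (1/2)^(94/36) ≈ 0.1637.
C₀ = D/Vd = 1259/19 ≈ 66.263 mg/L.
Before the 4th dose, 3 doses have been given. Superposition: Cmin = C₀·(f + f² + … + f^3).
≈ 66.263 × (0.1637 + 0.0268 + 0.0044) ≈ 66.263 × 0.1949 ≈ 12.915 mg/L.

12.9 mg/L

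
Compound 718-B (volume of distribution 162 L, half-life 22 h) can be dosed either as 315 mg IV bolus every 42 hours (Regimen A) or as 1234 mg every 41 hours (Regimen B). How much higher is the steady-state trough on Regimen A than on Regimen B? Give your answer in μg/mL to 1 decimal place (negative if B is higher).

-2.2 μg/mL

Regimen A: f = (1/2)^(42/22) ≈ 0.2663; Cmin,ss = (315/162)·f/(1−f) ≈ 0.706 μg/mL.
Regimen B: f = (1/2)^(41/22) ≈ 0.2748; Cmin,ss = (1234/162)·f/(1−f) ≈ 2.886 μg/mL.
Difference ≈ 0.706 − 2.886 ≈ -2.180 μg/mL.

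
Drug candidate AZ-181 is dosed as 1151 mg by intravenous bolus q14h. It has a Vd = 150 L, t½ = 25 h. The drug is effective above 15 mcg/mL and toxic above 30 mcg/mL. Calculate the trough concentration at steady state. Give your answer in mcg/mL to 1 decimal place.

16.2 mcg/mL

Over one 14-h interval, 14/25 ≈ 0.56 half-lives elapse, leaving f ≈ 0.6783 of each dose.
Accumulation ratio R = 1/(1 − f) ≈ 1/0.3217 ≈ 3.1085.
Single-dose peak C₀ = D/Vd = 1151/150 ≈ 7.673 mcg/mL.
Cmax,ss = C₀/(1 − f) ≈ 7.673/0.3217 ≈ 23.851 mcg/mL.
One interval later, Cmin,ss = Cmax,ss·e^(−kτ) ≈ 23.851 × 0.6783 ≈ 16.178 mcg/mL.
Trough 16.2 mcg/mL vs MEC 15 mcg/mL: adequate.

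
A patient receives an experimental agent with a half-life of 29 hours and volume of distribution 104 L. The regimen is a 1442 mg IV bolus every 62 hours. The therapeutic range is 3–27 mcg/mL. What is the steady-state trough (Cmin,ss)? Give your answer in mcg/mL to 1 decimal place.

Over one 62-h interval, 62/29 ≈ 2.1379 half-lives elapse, leaving f ≈ 0.2272 of each dose.
Accumulation ratio R = 1/(1 − f) ≈ 1/0.7728 ≈ 1.2940.
Each bolus raises the concentration by D/Vd = 1442/104 ≈ 13.865 mcg/mL.
Cmax,ss = C₀/(1 − f) ≈ 13.865/0.7728 ≈ 17.941 mcg/mL.
Steady-state trough Cmin,ss = Cmax,ss·f ≈ 17.941 × 0.2272 ≈ 4.076 mcg/mL.
Trough 4.1 mcg/mL vs MEC 3 mcg/mL: adequate.

4.1 mcg/mL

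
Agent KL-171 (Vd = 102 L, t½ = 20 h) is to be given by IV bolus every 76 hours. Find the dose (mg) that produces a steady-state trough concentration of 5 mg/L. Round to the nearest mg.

τ/t½ = 76/20 ≈ 3.8, so f = (1/2)^(76/20) ≈ 0.071794.
Cmin,ss = (D/Vd)·f/(1−f), so D = Cmin,ss·Vd·(1−f)/f.
D = 5 × 102 × (1−f)/f ≈ 5 × 102 × 12.92874 ≈ 6593.66 mg.

6594 mg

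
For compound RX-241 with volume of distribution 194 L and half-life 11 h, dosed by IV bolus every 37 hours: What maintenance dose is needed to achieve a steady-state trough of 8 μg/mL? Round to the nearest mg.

14423 mg

τ/t½ = 37/11 ≈ 3.3636, so f = (1/2)^(37/11) ≈ 0.097150.
Cmin,ss = (D/Vd)·f/(1−f), so D = Cmin,ss·Vd·(1−f)/f.
D = 8 × 194 × (1−f)/f ≈ 8 × 194 × 9.29336 ≈ 14423.29 mg.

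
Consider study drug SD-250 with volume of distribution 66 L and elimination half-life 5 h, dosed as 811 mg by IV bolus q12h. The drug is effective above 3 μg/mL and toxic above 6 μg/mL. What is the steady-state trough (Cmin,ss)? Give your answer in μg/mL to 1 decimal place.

k = ln2/t½ = ln2/5 ≈ 0.138629 h⁻¹; fraction remaining f = e^(−kτ) = e^(−0.138629×12) ≈ 0.1895.
Accumulation ratio R = 1/(1 − f) ≈ 1/0.8105 ≈ 1.2338.
Each bolus raises the concentration by D/Vd = 811/66 ≈ 12.288 μg/mL.
Steady-state peak Cmax,ss = C₀·R ≈ 12.288 × 1.2338 ≈ 15.161 μg/mL.
Steady-state trough Cmin,ss = Cmax,ss·f ≈ 15.161 × 0.1895 ≈ 2.873 μg/mL.
Trough 2.9 μg/mL vs MEC 3 μg/mL: subtherapeutic.

2.9 μg/mL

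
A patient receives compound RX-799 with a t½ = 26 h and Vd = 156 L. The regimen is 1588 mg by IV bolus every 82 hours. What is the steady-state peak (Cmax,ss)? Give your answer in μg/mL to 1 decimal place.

Over one 82-h interval, 82/26 ≈ 3.1538 half-lives elapse, leaving f ≈ 0.1124 of each dose.
Accumulation ratio R = 1/(1 − f) ≈ 1/0.8876 ≈ 1.1266.
Single-dose peak C₀ = D/Vd = 1588/156 ≈ 10.179 μg/mL.
Steady-state peak Cmax,ss = C₀·R ≈ 10.179 × 1.1266 ≈ 11.468 μg/mL.

11.5 μg/mL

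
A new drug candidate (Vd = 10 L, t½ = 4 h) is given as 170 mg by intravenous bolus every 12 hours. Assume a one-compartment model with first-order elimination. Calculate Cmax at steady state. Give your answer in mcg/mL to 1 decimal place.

τ = 12 h = 3 half-lives, so f = (1/2)^3 = 0.125.
Accumulation ratio R = 1/(1 − f) = 1/0.875 = 8/7.
Single-dose peak C₀ = D/Vd = 170/10 = 17 mcg/mL.
Steady-state peak Cmax,ss = C₀·R = 17 × 8/7 ≈ 19.429 mcg/mL.

19.4 mcg/mL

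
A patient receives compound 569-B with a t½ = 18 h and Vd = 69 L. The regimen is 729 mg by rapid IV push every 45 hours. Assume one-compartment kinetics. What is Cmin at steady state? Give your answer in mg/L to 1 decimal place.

2.3 mg/L

Over one 45-h interval, 45/18 ≈ 2.5 half-lives elapse, leaving f ≈ 0.1768 of each dose.
Accumulation ratio R = 1/(1 − f) ≈ 1/0.8232 ≈ 1.2148.
Single-dose peak C₀ = D/Vd = 729/69 ≈ 10.565 mg/L.
Steady-state peak Cmax,ss = C₀·R ≈ 10.565 × 1.2148 ≈ 12.834 mg/L.
One interval later, Cmin,ss = Cmax,ss·e^(−kτ) ≈ 12.834 × 0.1768 ≈ 2.269 mg/L.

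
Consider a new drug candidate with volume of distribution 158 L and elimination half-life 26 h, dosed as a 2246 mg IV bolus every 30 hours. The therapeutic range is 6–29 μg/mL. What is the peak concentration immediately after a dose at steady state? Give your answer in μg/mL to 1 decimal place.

25.8 μg/mL

τ/t½ = 30/26 ≈ 1.1538, so fraction remaining f = (1/2)^(30/26) ≈ 0.4494.
Accumulation ratio R = 1/(1 − f) ≈ 1/0.5506 ≈ 1.8162.
Single-dose peak C₀ = D/Vd = 2246/158 ≈ 14.215 μg/mL.
Steady-state peak Cmax,ss = C₀·R ≈ 14.215 × 1.8162 ≈ 25.817 μg/mL.
Peak 25.8 μg/mL vs MTC 29 μg/mL: below toxic threshold.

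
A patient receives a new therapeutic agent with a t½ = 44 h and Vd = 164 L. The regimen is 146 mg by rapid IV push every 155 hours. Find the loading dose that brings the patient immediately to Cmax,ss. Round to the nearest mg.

f = (1/2)^(155/44) ≈ 0.087007; accumulation ratio R = 1/(1−f) ≈ 1.09530.
Loading dose to hit Cmax,ss on first dose: D_load = D_maint·R ≈ 146 × 1.09530 ≈ 159.91 mg.

160 mg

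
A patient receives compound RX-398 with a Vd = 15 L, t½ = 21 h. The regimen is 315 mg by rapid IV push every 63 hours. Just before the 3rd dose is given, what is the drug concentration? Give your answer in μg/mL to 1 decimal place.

f = (1/2)^(τ/t½) = (1/2)^(63/21) ≈ 0.1250.
C₀ = D/Vd = 315/15 ≈ 21.000 μg/mL.
Before the 3rd dose, 2 doses have been given. Superposition: Cmin = C₀·(f + f²).
≈ 21.000 × (0.1250 + 0.0156) ≈ 21.000 × 0.1406 ≈ 2.953 μg/mL.

3.0 μg/mL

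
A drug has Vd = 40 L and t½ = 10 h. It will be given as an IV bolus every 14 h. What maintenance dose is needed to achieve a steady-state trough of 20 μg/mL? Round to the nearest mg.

1311 mg

τ/t½ = 14/10 ≈ 1.4, so f = (1/2)^(14/10) ≈ 0.378929.
Cmin,ss = (D/Vd)·f/(1−f), so D = Cmin,ss·Vd·(1−f)/f.
D = 20 × 40 × (1−f)/f ≈ 20 × 40 × 1.63902 ≈ 1311.22 mg.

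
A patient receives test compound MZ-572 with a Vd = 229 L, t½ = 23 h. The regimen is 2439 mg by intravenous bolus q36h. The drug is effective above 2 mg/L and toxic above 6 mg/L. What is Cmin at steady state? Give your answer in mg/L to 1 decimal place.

5.4 mg/L

τ/t½ = 36/23 ≈ 1.5652, so fraction remaining f = (1/2)^(36/23) ≈ 0.3379.
Accumulation ratio R = 1/(1 − f) ≈ 1/0.6621 ≈ 1.5103.
Single-dose peak C₀ = D/Vd = 2439/229 ≈ 10.651 mg/L.
Steady-state peak Cmax,ss = C₀·R ≈ 10.651 × 1.5103 ≈ 16.086 mg/L.
Steady-state trough Cmin,ss = Cmax,ss·f ≈ 16.086 × 0.3379 ≈ 5.435 mg/L.
Trough 5.4 mg/L vs MEC 2 mg/L: adequate.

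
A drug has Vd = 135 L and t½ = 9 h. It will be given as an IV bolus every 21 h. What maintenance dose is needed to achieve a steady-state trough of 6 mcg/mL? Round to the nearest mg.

τ/t½ = 21/9 ≈ 2.3333, so f = (1/2)^(21/9) ≈ 0.198425.
Cmin,ss = (D/Vd)·f/(1−f), so D = Cmin,ss·Vd·(1−f)/f.
D = 6 × 135 × (1−f)/f ≈ 6 × 135 × 4.03969 ≈ 3272.15 mg.

3272 mg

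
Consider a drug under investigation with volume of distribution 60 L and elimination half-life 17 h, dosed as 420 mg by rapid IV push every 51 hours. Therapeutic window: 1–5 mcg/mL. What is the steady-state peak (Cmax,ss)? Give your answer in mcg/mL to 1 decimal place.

τ = 51 h = 3 half-lives, so f = (1/2)^3 = 0.125.
At steady state, R = 1/(1 − 0.125) = 8/7.
Single-dose peak C₀ = D/Vd = 420/60 = 7 mcg/mL.
Steady-state peak Cmax,ss = C₀·R = 7 × 8/7 ≈ 8.000 mcg/mL.
Peak 8.0 mcg/mL vs MTC 5 mcg/mL: exceeds toxic threshold.

8.0 mcg/mL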